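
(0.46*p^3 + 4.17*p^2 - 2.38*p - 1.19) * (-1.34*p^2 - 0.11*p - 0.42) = -0.6164*p^5 - 5.6384*p^4 + 2.5373*p^3 + 0.105*p^2 + 1.1305*p + 0.4998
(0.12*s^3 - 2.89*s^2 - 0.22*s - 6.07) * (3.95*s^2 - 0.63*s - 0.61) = 0.474*s^5 - 11.4911*s^4 + 0.8785*s^3 - 22.075*s^2 + 3.9583*s + 3.7027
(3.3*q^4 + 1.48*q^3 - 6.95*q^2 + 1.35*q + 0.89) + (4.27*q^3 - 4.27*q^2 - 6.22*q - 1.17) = 3.3*q^4 + 5.75*q^3 - 11.22*q^2 - 4.87*q - 0.28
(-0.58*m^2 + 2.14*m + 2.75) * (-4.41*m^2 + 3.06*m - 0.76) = 2.5578*m^4 - 11.2122*m^3 - 5.1383*m^2 + 6.7886*m - 2.09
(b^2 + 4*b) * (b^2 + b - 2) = b^4 + 5*b^3 + 2*b^2 - 8*b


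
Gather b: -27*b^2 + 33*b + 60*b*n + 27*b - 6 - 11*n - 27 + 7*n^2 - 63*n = -27*b^2 + b*(60*n + 60) + 7*n^2 - 74*n - 33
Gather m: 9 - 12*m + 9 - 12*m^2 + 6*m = -12*m^2 - 6*m + 18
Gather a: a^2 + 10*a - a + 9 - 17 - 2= a^2 + 9*a - 10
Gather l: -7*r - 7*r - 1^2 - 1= -14*r - 2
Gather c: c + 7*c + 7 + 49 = 8*c + 56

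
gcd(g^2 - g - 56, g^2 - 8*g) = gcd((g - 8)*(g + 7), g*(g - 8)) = g - 8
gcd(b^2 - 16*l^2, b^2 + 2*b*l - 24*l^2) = b - 4*l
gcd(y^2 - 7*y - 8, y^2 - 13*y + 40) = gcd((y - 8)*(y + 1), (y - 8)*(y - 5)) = y - 8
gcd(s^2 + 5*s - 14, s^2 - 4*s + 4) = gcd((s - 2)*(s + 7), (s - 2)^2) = s - 2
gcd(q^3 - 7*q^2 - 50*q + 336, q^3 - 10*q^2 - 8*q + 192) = q^2 - 14*q + 48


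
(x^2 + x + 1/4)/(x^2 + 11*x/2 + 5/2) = (x + 1/2)/(x + 5)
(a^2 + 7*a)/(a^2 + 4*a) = (a + 7)/(a + 4)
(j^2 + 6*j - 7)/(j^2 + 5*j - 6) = (j + 7)/(j + 6)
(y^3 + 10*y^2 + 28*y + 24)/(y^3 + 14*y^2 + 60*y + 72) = (y + 2)/(y + 6)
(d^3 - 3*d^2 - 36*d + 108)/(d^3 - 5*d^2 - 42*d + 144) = (d - 6)/(d - 8)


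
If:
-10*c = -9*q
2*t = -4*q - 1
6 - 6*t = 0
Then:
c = -27/40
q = -3/4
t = 1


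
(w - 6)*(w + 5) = w^2 - w - 30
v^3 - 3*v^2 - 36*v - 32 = (v - 8)*(v + 1)*(v + 4)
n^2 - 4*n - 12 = (n - 6)*(n + 2)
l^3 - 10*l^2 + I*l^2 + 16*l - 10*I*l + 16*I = (l - 8)*(l - 2)*(l + I)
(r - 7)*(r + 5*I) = r^2 - 7*r + 5*I*r - 35*I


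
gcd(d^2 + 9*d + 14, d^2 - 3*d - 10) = d + 2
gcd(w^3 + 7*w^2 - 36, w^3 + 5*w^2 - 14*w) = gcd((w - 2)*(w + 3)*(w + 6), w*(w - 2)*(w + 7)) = w - 2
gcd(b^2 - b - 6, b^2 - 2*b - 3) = b - 3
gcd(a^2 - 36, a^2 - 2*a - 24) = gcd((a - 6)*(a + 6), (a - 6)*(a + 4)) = a - 6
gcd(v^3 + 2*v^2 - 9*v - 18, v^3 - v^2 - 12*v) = v + 3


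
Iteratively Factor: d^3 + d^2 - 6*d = (d - 2)*(d^2 + 3*d) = (d - 2)*(d + 3)*(d)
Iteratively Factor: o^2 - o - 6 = (o - 3)*(o + 2)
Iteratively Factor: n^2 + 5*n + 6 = (n + 2)*(n + 3)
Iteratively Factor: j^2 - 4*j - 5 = (j - 5)*(j + 1)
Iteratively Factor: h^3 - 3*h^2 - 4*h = (h + 1)*(h^2 - 4*h) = (h - 4)*(h + 1)*(h)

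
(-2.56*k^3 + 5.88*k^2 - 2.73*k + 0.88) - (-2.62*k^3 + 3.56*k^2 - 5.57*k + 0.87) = 0.0600000000000001*k^3 + 2.32*k^2 + 2.84*k + 0.01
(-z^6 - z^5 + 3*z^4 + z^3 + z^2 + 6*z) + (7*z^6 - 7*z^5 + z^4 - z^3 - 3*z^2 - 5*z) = 6*z^6 - 8*z^5 + 4*z^4 - 2*z^2 + z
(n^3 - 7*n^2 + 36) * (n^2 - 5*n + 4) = n^5 - 12*n^4 + 39*n^3 + 8*n^2 - 180*n + 144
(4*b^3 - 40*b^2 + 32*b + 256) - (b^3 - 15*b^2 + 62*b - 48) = 3*b^3 - 25*b^2 - 30*b + 304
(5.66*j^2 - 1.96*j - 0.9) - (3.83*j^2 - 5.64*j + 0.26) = 1.83*j^2 + 3.68*j - 1.16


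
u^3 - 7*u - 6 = (u - 3)*(u + 1)*(u + 2)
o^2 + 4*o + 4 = (o + 2)^2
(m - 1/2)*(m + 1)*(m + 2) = m^3 + 5*m^2/2 + m/2 - 1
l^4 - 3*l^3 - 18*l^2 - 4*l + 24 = (l - 6)*(l - 1)*(l + 2)^2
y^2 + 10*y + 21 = (y + 3)*(y + 7)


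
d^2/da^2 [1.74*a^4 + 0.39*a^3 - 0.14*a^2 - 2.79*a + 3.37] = 20.88*a^2 + 2.34*a - 0.28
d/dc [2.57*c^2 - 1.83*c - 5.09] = 5.14*c - 1.83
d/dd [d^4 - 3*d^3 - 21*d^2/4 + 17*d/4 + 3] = 4*d^3 - 9*d^2 - 21*d/2 + 17/4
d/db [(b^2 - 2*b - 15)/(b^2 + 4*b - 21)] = 6*(b^2 - 2*b + 17)/(b^4 + 8*b^3 - 26*b^2 - 168*b + 441)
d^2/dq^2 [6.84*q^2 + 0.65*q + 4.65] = 13.6800000000000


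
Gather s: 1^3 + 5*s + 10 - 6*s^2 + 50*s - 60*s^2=-66*s^2 + 55*s + 11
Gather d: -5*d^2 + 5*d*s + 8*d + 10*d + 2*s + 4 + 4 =-5*d^2 + d*(5*s + 18) + 2*s + 8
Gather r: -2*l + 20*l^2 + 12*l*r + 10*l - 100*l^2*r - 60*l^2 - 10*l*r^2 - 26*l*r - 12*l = -40*l^2 - 10*l*r^2 - 4*l + r*(-100*l^2 - 14*l)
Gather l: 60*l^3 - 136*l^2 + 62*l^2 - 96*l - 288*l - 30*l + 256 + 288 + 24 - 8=60*l^3 - 74*l^2 - 414*l + 560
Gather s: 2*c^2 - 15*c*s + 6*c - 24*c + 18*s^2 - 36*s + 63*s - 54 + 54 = 2*c^2 - 18*c + 18*s^2 + s*(27 - 15*c)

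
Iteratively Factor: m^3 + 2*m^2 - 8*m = (m - 2)*(m^2 + 4*m) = (m - 2)*(m + 4)*(m)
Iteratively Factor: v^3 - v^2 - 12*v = (v - 4)*(v^2 + 3*v) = v*(v - 4)*(v + 3)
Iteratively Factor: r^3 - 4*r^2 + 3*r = (r)*(r^2 - 4*r + 3) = r*(r - 1)*(r - 3)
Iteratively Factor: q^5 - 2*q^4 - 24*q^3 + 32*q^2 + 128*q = (q + 4)*(q^4 - 6*q^3 + 32*q) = (q - 4)*(q + 4)*(q^3 - 2*q^2 - 8*q) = (q - 4)^2*(q + 4)*(q^2 + 2*q) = (q - 4)^2*(q + 2)*(q + 4)*(q)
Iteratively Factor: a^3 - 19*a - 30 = (a - 5)*(a^2 + 5*a + 6) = (a - 5)*(a + 3)*(a + 2)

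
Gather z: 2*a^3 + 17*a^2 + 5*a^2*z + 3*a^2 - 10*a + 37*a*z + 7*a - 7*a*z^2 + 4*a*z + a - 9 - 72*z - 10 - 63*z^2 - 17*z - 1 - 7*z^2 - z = 2*a^3 + 20*a^2 - 2*a + z^2*(-7*a - 70) + z*(5*a^2 + 41*a - 90) - 20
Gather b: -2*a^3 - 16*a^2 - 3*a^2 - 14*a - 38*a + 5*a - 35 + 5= -2*a^3 - 19*a^2 - 47*a - 30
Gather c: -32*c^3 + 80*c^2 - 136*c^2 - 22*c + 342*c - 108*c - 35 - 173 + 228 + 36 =-32*c^3 - 56*c^2 + 212*c + 56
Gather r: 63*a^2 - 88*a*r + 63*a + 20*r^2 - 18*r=63*a^2 + 63*a + 20*r^2 + r*(-88*a - 18)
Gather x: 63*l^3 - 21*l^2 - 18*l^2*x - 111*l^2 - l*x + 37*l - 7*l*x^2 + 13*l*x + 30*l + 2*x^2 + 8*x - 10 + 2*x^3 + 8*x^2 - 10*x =63*l^3 - 132*l^2 + 67*l + 2*x^3 + x^2*(10 - 7*l) + x*(-18*l^2 + 12*l - 2) - 10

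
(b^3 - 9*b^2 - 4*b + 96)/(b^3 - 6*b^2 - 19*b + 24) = (b - 4)/(b - 1)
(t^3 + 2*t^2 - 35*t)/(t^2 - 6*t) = (t^2 + 2*t - 35)/(t - 6)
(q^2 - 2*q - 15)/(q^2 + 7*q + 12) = (q - 5)/(q + 4)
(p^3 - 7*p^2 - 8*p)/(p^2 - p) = (p^2 - 7*p - 8)/(p - 1)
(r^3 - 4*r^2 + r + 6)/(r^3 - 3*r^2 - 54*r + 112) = (r^2 - 2*r - 3)/(r^2 - r - 56)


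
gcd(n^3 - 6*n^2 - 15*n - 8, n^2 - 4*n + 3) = 1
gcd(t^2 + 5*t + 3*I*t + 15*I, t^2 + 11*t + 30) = t + 5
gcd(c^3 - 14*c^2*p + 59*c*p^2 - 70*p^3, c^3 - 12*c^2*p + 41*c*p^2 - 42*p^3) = c^2 - 9*c*p + 14*p^2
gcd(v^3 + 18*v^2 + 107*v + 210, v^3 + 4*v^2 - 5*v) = v + 5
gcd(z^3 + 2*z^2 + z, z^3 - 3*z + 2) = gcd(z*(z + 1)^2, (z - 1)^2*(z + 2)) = 1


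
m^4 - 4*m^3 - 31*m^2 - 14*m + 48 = (m - 8)*(m - 1)*(m + 2)*(m + 3)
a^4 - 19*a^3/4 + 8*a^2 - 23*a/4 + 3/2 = (a - 2)*(a - 1)^2*(a - 3/4)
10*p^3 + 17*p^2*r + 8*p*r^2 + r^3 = (p + r)*(2*p + r)*(5*p + r)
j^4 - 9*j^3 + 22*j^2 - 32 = (j - 4)^2*(j - 2)*(j + 1)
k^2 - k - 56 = (k - 8)*(k + 7)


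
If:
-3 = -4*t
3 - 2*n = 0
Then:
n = 3/2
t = 3/4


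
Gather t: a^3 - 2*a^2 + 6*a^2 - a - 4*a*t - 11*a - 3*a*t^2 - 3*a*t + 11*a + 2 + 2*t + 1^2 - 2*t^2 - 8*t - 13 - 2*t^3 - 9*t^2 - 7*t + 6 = a^3 + 4*a^2 - a - 2*t^3 + t^2*(-3*a - 11) + t*(-7*a - 13) - 4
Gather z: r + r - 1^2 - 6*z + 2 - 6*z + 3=2*r - 12*z + 4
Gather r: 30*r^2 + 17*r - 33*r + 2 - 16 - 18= 30*r^2 - 16*r - 32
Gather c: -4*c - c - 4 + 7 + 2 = 5 - 5*c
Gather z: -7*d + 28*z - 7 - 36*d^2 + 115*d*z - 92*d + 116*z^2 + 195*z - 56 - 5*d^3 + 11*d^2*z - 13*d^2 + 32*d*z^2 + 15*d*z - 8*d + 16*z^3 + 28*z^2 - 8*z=-5*d^3 - 49*d^2 - 107*d + 16*z^3 + z^2*(32*d + 144) + z*(11*d^2 + 130*d + 215) - 63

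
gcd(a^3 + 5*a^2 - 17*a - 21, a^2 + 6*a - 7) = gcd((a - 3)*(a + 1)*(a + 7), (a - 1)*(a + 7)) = a + 7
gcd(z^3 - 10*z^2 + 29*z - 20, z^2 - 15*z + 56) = 1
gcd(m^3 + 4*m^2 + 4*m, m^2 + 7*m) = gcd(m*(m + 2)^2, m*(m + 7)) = m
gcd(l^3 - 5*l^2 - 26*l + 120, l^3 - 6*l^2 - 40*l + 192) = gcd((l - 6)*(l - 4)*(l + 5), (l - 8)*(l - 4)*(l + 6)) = l - 4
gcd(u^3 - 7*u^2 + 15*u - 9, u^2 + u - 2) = u - 1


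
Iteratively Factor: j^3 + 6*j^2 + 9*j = (j)*(j^2 + 6*j + 9) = j*(j + 3)*(j + 3)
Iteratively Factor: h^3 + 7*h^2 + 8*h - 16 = (h + 4)*(h^2 + 3*h - 4) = (h + 4)^2*(h - 1)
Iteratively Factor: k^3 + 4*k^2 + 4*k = (k + 2)*(k^2 + 2*k) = k*(k + 2)*(k + 2)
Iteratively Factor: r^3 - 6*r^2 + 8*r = (r - 4)*(r^2 - 2*r) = (r - 4)*(r - 2)*(r)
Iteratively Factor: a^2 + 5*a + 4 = (a + 4)*(a + 1)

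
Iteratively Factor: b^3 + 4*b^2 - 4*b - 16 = (b - 2)*(b^2 + 6*b + 8) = (b - 2)*(b + 4)*(b + 2)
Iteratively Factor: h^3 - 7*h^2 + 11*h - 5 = (h - 1)*(h^2 - 6*h + 5) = (h - 1)^2*(h - 5)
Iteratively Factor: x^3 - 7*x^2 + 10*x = (x - 2)*(x^2 - 5*x) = (x - 5)*(x - 2)*(x)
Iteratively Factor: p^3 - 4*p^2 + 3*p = (p - 3)*(p^2 - p) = (p - 3)*(p - 1)*(p)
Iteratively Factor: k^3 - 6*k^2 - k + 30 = (k - 5)*(k^2 - k - 6) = (k - 5)*(k - 3)*(k + 2)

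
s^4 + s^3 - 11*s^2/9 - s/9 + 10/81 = (s - 2/3)*(s - 1/3)*(s + 1/3)*(s + 5/3)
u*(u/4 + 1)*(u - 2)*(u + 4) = u^4/4 + 3*u^3/2 - 8*u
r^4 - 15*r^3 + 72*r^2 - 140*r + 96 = (r - 8)*(r - 3)*(r - 2)^2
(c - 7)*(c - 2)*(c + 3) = c^3 - 6*c^2 - 13*c + 42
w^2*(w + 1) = w^3 + w^2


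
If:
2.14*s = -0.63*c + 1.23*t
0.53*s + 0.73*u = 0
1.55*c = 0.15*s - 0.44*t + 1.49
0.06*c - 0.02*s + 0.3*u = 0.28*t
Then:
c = 0.87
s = -0.10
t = 0.27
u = 0.07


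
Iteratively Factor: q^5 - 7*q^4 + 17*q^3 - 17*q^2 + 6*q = (q)*(q^4 - 7*q^3 + 17*q^2 - 17*q + 6) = q*(q - 2)*(q^3 - 5*q^2 + 7*q - 3) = q*(q - 3)*(q - 2)*(q^2 - 2*q + 1) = q*(q - 3)*(q - 2)*(q - 1)*(q - 1)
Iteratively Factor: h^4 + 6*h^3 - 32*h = (h - 2)*(h^3 + 8*h^2 + 16*h) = (h - 2)*(h + 4)*(h^2 + 4*h) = h*(h - 2)*(h + 4)*(h + 4)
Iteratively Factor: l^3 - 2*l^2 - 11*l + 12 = (l - 4)*(l^2 + 2*l - 3) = (l - 4)*(l + 3)*(l - 1)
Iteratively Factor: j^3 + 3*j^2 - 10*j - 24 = (j + 4)*(j^2 - j - 6) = (j - 3)*(j + 4)*(j + 2)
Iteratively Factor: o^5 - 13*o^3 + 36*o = (o)*(o^4 - 13*o^2 + 36) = o*(o + 3)*(o^3 - 3*o^2 - 4*o + 12) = o*(o - 2)*(o + 3)*(o^2 - o - 6) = o*(o - 3)*(o - 2)*(o + 3)*(o + 2)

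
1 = 1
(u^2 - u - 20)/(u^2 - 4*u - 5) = (u + 4)/(u + 1)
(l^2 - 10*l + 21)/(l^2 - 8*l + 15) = (l - 7)/(l - 5)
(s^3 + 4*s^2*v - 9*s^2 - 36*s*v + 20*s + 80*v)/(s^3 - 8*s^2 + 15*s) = (s^2 + 4*s*v - 4*s - 16*v)/(s*(s - 3))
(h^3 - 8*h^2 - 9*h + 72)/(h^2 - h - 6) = (h^2 - 5*h - 24)/(h + 2)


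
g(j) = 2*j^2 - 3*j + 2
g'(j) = 4*j - 3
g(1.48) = 1.94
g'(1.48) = 2.92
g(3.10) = 11.92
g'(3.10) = 9.40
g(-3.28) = 33.36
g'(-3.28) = -16.12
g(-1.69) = 12.78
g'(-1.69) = -9.76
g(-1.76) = 13.48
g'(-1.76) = -10.04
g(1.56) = 2.19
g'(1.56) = 3.24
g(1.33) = 1.55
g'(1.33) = 2.32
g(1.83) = 3.21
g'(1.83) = 4.32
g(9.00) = 137.00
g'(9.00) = 33.00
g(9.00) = 137.00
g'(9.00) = 33.00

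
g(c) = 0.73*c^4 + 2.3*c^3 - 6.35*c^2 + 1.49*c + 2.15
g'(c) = 2.92*c^3 + 6.9*c^2 - 12.7*c + 1.49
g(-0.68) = -2.37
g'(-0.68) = 12.40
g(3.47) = 132.80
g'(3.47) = 162.51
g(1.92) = 7.80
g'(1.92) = 23.21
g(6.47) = 1648.11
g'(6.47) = 999.01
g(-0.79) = -3.84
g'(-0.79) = 14.39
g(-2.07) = -35.14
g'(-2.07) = 31.45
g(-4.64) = -32.87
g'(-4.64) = -82.73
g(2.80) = 51.90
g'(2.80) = 84.13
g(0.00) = 2.15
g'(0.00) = 1.49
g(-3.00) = -62.44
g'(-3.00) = 22.85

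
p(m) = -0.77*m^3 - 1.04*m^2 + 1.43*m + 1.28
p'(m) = -2.31*m^2 - 2.08*m + 1.43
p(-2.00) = 0.42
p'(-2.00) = -3.65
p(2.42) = -12.26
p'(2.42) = -17.13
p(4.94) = -109.86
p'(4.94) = -65.22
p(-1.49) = -0.61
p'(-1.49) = -0.60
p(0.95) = 1.04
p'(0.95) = -2.63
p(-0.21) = 0.94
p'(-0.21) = 1.76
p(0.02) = 1.31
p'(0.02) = 1.39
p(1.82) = -4.20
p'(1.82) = -10.01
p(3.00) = -24.58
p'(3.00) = -25.60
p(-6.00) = 121.58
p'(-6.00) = -69.25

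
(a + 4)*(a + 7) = a^2 + 11*a + 28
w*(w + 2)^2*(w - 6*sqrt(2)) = w^4 - 6*sqrt(2)*w^3 + 4*w^3 - 24*sqrt(2)*w^2 + 4*w^2 - 24*sqrt(2)*w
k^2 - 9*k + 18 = (k - 6)*(k - 3)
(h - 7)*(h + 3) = h^2 - 4*h - 21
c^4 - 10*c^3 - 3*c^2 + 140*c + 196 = (c - 7)^2*(c + 2)^2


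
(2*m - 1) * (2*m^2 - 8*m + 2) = 4*m^3 - 18*m^2 + 12*m - 2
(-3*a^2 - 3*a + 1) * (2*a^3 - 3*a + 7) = -6*a^5 - 6*a^4 + 11*a^3 - 12*a^2 - 24*a + 7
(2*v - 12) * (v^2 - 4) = 2*v^3 - 12*v^2 - 8*v + 48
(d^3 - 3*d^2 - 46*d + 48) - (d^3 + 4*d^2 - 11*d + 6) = -7*d^2 - 35*d + 42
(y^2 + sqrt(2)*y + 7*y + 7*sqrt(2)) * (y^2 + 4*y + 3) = y^4 + sqrt(2)*y^3 + 11*y^3 + 11*sqrt(2)*y^2 + 31*y^2 + 21*y + 31*sqrt(2)*y + 21*sqrt(2)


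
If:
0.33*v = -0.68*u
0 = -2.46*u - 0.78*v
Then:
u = 0.00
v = 0.00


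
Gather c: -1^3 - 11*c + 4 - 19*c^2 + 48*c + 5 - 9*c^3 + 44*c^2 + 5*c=-9*c^3 + 25*c^2 + 42*c + 8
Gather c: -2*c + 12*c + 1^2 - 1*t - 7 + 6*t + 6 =10*c + 5*t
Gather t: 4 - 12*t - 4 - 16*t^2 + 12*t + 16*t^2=0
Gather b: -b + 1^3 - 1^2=-b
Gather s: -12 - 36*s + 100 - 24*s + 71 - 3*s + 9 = 168 - 63*s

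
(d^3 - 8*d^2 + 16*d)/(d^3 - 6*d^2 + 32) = d/(d + 2)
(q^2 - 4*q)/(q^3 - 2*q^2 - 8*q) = 1/(q + 2)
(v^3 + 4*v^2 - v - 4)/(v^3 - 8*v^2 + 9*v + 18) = (v^2 + 3*v - 4)/(v^2 - 9*v + 18)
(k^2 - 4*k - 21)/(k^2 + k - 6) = (k - 7)/(k - 2)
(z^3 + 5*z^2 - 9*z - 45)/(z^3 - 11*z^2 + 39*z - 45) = (z^2 + 8*z + 15)/(z^2 - 8*z + 15)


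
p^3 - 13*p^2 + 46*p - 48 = (p - 8)*(p - 3)*(p - 2)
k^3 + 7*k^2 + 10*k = k*(k + 2)*(k + 5)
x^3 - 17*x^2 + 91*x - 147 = (x - 7)^2*(x - 3)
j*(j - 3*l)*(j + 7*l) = j^3 + 4*j^2*l - 21*j*l^2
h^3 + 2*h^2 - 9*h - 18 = (h - 3)*(h + 2)*(h + 3)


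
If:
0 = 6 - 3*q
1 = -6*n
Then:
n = -1/6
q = 2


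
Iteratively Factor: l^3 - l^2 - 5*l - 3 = (l + 1)*(l^2 - 2*l - 3) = (l + 1)^2*(l - 3)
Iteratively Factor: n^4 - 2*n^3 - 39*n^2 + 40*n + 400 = (n - 5)*(n^3 + 3*n^2 - 24*n - 80) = (n - 5)*(n + 4)*(n^2 - n - 20) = (n - 5)^2*(n + 4)*(n + 4)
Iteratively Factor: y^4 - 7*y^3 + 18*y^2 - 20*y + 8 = (y - 2)*(y^3 - 5*y^2 + 8*y - 4) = (y - 2)*(y - 1)*(y^2 - 4*y + 4) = (y - 2)^2*(y - 1)*(y - 2)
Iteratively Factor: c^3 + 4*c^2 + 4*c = (c + 2)*(c^2 + 2*c) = (c + 2)^2*(c)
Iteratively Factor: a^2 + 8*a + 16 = (a + 4)*(a + 4)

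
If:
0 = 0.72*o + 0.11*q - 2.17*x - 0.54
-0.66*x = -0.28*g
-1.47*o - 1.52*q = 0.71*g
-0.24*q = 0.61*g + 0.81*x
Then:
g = 0.43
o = 1.56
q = -1.71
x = 0.18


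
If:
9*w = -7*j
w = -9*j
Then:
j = 0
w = 0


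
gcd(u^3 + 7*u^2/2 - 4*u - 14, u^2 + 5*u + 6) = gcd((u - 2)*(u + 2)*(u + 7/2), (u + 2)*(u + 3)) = u + 2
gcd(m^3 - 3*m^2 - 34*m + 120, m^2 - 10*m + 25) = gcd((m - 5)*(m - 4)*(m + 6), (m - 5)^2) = m - 5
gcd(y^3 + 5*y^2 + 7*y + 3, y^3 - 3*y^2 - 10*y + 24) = y + 3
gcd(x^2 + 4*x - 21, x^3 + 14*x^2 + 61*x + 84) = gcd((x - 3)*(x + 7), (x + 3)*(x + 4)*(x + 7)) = x + 7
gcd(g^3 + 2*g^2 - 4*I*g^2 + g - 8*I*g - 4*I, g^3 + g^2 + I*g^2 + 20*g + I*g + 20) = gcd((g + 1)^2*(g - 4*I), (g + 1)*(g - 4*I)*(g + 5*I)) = g^2 + g*(1 - 4*I) - 4*I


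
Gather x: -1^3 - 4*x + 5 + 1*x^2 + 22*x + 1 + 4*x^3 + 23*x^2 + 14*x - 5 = 4*x^3 + 24*x^2 + 32*x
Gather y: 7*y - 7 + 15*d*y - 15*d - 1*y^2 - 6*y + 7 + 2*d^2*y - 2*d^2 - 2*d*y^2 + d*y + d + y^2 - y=-2*d^2 - 2*d*y^2 - 14*d + y*(2*d^2 + 16*d)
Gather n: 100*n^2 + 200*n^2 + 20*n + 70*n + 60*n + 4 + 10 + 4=300*n^2 + 150*n + 18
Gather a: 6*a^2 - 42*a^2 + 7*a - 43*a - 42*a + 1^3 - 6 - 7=-36*a^2 - 78*a - 12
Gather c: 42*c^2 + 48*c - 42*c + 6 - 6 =42*c^2 + 6*c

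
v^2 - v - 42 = (v - 7)*(v + 6)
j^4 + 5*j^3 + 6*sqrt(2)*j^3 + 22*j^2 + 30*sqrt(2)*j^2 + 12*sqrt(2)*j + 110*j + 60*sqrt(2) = (j + 5)*(j + sqrt(2))*(j + 2*sqrt(2))*(j + 3*sqrt(2))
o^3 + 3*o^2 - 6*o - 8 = (o - 2)*(o + 1)*(o + 4)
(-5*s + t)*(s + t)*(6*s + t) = -30*s^3 - 29*s^2*t + 2*s*t^2 + t^3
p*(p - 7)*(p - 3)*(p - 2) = p^4 - 12*p^3 + 41*p^2 - 42*p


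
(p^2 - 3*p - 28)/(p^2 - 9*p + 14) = (p + 4)/(p - 2)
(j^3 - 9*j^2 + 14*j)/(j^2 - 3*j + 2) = j*(j - 7)/(j - 1)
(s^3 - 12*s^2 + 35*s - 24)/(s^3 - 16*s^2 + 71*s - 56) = (s - 3)/(s - 7)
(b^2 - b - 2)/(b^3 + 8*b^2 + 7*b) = (b - 2)/(b*(b + 7))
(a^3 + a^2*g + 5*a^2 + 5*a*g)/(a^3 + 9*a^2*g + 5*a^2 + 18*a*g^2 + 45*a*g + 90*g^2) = a*(a + g)/(a^2 + 9*a*g + 18*g^2)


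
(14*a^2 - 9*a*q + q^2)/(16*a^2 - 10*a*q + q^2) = (-7*a + q)/(-8*a + q)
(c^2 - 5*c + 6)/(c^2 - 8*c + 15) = (c - 2)/(c - 5)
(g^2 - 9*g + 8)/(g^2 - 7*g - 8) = (g - 1)/(g + 1)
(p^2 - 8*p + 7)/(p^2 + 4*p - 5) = (p - 7)/(p + 5)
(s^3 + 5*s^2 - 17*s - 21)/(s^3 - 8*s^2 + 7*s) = (s^3 + 5*s^2 - 17*s - 21)/(s*(s^2 - 8*s + 7))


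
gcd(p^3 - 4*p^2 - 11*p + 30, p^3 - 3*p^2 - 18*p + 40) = p^2 - 7*p + 10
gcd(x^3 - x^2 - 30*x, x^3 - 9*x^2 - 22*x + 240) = x^2 - x - 30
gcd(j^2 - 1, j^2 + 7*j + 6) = j + 1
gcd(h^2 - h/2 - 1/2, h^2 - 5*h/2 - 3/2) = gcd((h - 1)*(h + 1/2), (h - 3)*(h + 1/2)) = h + 1/2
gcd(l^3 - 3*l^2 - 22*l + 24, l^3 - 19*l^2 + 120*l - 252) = l - 6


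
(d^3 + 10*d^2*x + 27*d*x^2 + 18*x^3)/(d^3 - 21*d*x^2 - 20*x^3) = (-d^2 - 9*d*x - 18*x^2)/(-d^2 + d*x + 20*x^2)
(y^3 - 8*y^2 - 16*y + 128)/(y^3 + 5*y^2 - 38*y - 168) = (y^2 - 12*y + 32)/(y^2 + y - 42)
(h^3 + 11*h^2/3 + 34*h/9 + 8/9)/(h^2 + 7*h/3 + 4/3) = (3*h^2 + 7*h + 2)/(3*(h + 1))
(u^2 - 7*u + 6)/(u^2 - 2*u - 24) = (u - 1)/(u + 4)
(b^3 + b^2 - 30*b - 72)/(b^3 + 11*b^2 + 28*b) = (b^2 - 3*b - 18)/(b*(b + 7))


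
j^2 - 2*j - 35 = (j - 7)*(j + 5)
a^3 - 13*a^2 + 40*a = a*(a - 8)*(a - 5)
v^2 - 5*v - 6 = (v - 6)*(v + 1)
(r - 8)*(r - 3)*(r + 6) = r^3 - 5*r^2 - 42*r + 144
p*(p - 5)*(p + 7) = p^3 + 2*p^2 - 35*p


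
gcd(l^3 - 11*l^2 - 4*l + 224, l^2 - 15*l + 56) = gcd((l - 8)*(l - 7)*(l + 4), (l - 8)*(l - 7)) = l^2 - 15*l + 56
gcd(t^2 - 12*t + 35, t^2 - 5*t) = t - 5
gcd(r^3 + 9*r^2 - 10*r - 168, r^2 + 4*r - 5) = 1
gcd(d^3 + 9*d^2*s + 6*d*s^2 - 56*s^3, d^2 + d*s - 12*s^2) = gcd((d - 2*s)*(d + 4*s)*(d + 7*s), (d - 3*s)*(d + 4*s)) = d + 4*s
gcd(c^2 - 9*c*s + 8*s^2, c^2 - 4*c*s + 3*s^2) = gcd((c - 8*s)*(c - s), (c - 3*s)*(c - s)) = -c + s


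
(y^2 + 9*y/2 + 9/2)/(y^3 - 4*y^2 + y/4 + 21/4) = 2*(2*y^2 + 9*y + 9)/(4*y^3 - 16*y^2 + y + 21)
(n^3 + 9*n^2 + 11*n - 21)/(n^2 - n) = n + 10 + 21/n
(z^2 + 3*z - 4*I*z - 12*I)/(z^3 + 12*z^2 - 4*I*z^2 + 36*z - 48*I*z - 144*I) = (z + 3)/(z^2 + 12*z + 36)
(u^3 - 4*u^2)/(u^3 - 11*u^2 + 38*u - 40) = u^2/(u^2 - 7*u + 10)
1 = 1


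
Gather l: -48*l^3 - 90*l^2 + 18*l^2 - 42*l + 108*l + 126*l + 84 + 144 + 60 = -48*l^3 - 72*l^2 + 192*l + 288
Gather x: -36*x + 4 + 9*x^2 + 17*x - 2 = 9*x^2 - 19*x + 2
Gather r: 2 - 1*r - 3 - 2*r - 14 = -3*r - 15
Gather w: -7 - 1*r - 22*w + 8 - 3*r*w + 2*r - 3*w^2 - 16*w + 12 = r - 3*w^2 + w*(-3*r - 38) + 13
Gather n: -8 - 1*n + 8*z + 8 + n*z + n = n*z + 8*z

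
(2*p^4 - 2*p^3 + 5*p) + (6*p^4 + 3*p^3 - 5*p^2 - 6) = 8*p^4 + p^3 - 5*p^2 + 5*p - 6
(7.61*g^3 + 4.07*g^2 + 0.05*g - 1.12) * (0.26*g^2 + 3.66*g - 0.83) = 1.9786*g^5 + 28.9108*g^4 + 8.5929*g^3 - 3.4863*g^2 - 4.1407*g + 0.9296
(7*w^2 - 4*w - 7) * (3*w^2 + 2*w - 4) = 21*w^4 + 2*w^3 - 57*w^2 + 2*w + 28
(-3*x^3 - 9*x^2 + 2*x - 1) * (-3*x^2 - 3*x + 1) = 9*x^5 + 36*x^4 + 18*x^3 - 12*x^2 + 5*x - 1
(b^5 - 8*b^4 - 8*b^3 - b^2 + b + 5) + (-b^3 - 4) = b^5 - 8*b^4 - 9*b^3 - b^2 + b + 1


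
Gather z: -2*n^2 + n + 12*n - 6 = -2*n^2 + 13*n - 6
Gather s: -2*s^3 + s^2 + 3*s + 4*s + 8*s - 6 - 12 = -2*s^3 + s^2 + 15*s - 18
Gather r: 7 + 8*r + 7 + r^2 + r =r^2 + 9*r + 14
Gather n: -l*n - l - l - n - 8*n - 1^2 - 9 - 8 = -2*l + n*(-l - 9) - 18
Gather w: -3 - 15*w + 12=9 - 15*w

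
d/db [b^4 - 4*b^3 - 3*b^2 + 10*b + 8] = 4*b^3 - 12*b^2 - 6*b + 10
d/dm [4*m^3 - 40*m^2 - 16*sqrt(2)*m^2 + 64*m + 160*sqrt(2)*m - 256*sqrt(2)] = 12*m^2 - 80*m - 32*sqrt(2)*m + 64 + 160*sqrt(2)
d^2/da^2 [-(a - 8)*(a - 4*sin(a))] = 2*(16 - 2*a)*sin(a) + 8*cos(a) - 2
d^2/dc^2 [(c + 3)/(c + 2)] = 2/(c + 2)^3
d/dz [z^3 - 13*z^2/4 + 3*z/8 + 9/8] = 3*z^2 - 13*z/2 + 3/8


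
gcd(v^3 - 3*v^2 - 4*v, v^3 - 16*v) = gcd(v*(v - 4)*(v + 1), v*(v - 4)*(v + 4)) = v^2 - 4*v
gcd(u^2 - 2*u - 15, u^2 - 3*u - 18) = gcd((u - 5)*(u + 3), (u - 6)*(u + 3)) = u + 3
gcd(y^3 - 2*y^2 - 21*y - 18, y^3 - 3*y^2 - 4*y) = y + 1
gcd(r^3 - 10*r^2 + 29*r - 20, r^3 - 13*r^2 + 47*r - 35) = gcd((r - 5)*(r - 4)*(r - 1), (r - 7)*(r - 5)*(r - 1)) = r^2 - 6*r + 5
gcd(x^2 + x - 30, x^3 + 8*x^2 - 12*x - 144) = x + 6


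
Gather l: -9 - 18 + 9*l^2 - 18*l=9*l^2 - 18*l - 27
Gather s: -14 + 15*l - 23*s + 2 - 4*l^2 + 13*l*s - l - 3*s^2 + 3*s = -4*l^2 + 14*l - 3*s^2 + s*(13*l - 20) - 12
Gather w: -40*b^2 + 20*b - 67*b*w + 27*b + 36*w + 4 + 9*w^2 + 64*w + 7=-40*b^2 + 47*b + 9*w^2 + w*(100 - 67*b) + 11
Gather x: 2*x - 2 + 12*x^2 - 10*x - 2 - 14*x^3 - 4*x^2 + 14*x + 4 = -14*x^3 + 8*x^2 + 6*x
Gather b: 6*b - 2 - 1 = 6*b - 3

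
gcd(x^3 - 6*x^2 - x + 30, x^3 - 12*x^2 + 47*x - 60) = x^2 - 8*x + 15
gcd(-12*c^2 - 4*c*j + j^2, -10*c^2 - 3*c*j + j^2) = 2*c + j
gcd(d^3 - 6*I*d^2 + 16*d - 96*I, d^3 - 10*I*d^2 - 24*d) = d^2 - 10*I*d - 24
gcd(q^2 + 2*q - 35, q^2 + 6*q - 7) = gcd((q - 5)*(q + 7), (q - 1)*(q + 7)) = q + 7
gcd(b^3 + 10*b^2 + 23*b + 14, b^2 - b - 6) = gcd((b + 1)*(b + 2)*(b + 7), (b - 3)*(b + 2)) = b + 2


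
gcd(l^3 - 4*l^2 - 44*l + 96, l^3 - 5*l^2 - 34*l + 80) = l^2 - 10*l + 16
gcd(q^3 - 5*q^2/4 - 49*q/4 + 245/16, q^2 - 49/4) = q^2 - 49/4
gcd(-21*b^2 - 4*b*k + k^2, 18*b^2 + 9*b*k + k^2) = 3*b + k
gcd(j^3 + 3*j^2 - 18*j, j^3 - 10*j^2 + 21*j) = j^2 - 3*j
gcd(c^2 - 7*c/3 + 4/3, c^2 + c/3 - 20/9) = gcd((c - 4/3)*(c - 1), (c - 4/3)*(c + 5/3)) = c - 4/3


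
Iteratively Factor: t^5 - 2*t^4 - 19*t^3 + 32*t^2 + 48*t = (t + 4)*(t^4 - 6*t^3 + 5*t^2 + 12*t) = (t - 3)*(t + 4)*(t^3 - 3*t^2 - 4*t) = t*(t - 3)*(t + 4)*(t^2 - 3*t - 4) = t*(t - 3)*(t + 1)*(t + 4)*(t - 4)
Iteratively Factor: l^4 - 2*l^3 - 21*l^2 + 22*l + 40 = (l - 2)*(l^3 - 21*l - 20) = (l - 2)*(l + 4)*(l^2 - 4*l - 5) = (l - 5)*(l - 2)*(l + 4)*(l + 1)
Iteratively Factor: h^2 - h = (h - 1)*(h)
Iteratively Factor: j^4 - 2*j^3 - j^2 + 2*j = (j - 2)*(j^3 - j) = (j - 2)*(j + 1)*(j^2 - j) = j*(j - 2)*(j + 1)*(j - 1)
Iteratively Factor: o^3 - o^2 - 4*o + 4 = (o + 2)*(o^2 - 3*o + 2) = (o - 2)*(o + 2)*(o - 1)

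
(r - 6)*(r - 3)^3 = r^4 - 15*r^3 + 81*r^2 - 189*r + 162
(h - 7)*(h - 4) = h^2 - 11*h + 28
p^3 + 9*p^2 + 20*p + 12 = (p + 1)*(p + 2)*(p + 6)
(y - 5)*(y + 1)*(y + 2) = y^3 - 2*y^2 - 13*y - 10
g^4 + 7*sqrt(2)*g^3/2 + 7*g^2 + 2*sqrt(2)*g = g*(g + sqrt(2)/2)*(g + sqrt(2))*(g + 2*sqrt(2))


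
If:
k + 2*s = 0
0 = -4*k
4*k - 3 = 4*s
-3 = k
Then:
No Solution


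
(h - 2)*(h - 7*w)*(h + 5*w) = h^3 - 2*h^2*w - 2*h^2 - 35*h*w^2 + 4*h*w + 70*w^2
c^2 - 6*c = c*(c - 6)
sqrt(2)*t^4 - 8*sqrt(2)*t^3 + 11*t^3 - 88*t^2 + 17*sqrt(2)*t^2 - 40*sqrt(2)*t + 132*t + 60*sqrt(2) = (t - 6)*(t - 2)*(t + 5*sqrt(2))*(sqrt(2)*t + 1)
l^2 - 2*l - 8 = (l - 4)*(l + 2)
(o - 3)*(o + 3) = o^2 - 9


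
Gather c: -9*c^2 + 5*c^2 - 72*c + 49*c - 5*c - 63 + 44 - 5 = -4*c^2 - 28*c - 24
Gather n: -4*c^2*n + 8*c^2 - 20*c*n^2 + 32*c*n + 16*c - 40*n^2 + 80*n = 8*c^2 + 16*c + n^2*(-20*c - 40) + n*(-4*c^2 + 32*c + 80)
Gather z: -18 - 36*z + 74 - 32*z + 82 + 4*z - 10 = 128 - 64*z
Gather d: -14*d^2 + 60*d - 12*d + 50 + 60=-14*d^2 + 48*d + 110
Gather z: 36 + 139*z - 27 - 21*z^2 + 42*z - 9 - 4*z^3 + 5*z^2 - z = -4*z^3 - 16*z^2 + 180*z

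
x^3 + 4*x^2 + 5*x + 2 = (x + 1)^2*(x + 2)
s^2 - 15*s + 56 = (s - 8)*(s - 7)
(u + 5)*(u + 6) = u^2 + 11*u + 30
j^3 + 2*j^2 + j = j*(j + 1)^2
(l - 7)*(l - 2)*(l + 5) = l^3 - 4*l^2 - 31*l + 70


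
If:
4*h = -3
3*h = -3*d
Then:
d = 3/4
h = -3/4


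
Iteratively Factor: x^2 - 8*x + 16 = (x - 4)*(x - 4)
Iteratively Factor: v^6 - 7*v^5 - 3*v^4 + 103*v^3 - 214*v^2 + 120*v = (v - 3)*(v^5 - 4*v^4 - 15*v^3 + 58*v^2 - 40*v) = (v - 5)*(v - 3)*(v^4 + v^3 - 10*v^2 + 8*v) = v*(v - 5)*(v - 3)*(v^3 + v^2 - 10*v + 8) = v*(v - 5)*(v - 3)*(v - 1)*(v^2 + 2*v - 8) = v*(v - 5)*(v - 3)*(v - 2)*(v - 1)*(v + 4)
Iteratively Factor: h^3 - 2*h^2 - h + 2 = (h - 2)*(h^2 - 1) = (h - 2)*(h + 1)*(h - 1)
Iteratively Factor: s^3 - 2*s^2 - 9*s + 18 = (s - 3)*(s^2 + s - 6) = (s - 3)*(s - 2)*(s + 3)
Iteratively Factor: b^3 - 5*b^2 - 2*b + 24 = (b - 4)*(b^2 - b - 6) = (b - 4)*(b - 3)*(b + 2)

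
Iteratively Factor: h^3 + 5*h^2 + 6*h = (h)*(h^2 + 5*h + 6) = h*(h + 3)*(h + 2)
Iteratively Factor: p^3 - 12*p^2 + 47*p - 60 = (p - 3)*(p^2 - 9*p + 20) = (p - 4)*(p - 3)*(p - 5)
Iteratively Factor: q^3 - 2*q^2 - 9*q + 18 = (q + 3)*(q^2 - 5*q + 6) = (q - 3)*(q + 3)*(q - 2)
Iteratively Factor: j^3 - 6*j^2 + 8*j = (j)*(j^2 - 6*j + 8) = j*(j - 4)*(j - 2)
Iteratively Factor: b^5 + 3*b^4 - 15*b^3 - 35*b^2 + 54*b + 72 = (b + 3)*(b^4 - 15*b^2 + 10*b + 24) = (b + 3)*(b + 4)*(b^3 - 4*b^2 + b + 6) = (b + 1)*(b + 3)*(b + 4)*(b^2 - 5*b + 6) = (b - 2)*(b + 1)*(b + 3)*(b + 4)*(b - 3)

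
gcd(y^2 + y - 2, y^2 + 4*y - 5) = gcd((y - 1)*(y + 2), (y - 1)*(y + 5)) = y - 1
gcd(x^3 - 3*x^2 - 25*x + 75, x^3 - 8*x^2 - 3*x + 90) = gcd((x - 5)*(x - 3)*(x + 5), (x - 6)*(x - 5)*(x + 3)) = x - 5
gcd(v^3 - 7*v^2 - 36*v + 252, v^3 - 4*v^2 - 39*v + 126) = v^2 - v - 42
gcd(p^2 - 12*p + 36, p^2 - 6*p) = p - 6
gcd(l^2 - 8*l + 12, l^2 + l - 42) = l - 6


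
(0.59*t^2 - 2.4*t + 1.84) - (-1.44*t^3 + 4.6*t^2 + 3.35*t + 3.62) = 1.44*t^3 - 4.01*t^2 - 5.75*t - 1.78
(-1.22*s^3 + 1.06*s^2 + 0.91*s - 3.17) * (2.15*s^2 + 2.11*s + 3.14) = -2.623*s^5 - 0.2952*s^4 + 0.3623*s^3 - 1.567*s^2 - 3.8313*s - 9.9538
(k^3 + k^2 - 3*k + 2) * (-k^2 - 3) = -k^5 - k^4 - 5*k^2 + 9*k - 6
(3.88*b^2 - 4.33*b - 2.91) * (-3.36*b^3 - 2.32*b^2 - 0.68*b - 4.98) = -13.0368*b^5 + 5.5472*b^4 + 17.1848*b^3 - 9.6268*b^2 + 23.5422*b + 14.4918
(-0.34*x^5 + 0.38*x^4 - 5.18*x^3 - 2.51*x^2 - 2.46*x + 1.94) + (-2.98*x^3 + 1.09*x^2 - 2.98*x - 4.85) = -0.34*x^5 + 0.38*x^4 - 8.16*x^3 - 1.42*x^2 - 5.44*x - 2.91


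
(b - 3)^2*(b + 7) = b^3 + b^2 - 33*b + 63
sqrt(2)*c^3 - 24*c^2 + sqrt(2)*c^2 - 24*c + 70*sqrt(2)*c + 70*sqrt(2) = (c - 7*sqrt(2))*(c - 5*sqrt(2))*(sqrt(2)*c + sqrt(2))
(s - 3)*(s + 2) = s^2 - s - 6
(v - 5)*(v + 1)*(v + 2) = v^3 - 2*v^2 - 13*v - 10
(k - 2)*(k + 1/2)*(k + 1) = k^3 - k^2/2 - 5*k/2 - 1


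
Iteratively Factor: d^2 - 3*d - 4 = (d + 1)*(d - 4)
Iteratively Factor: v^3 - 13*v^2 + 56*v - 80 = (v - 4)*(v^2 - 9*v + 20) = (v - 4)^2*(v - 5)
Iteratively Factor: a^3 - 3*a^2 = (a)*(a^2 - 3*a) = a^2*(a - 3)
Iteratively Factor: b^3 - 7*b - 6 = (b + 1)*(b^2 - b - 6) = (b - 3)*(b + 1)*(b + 2)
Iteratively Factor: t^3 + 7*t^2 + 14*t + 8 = (t + 4)*(t^2 + 3*t + 2) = (t + 2)*(t + 4)*(t + 1)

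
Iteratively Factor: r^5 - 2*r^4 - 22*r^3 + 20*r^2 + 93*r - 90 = (r - 1)*(r^4 - r^3 - 23*r^2 - 3*r + 90) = (r - 5)*(r - 1)*(r^3 + 4*r^2 - 3*r - 18) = (r - 5)*(r - 1)*(r + 3)*(r^2 + r - 6) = (r - 5)*(r - 1)*(r + 3)^2*(r - 2)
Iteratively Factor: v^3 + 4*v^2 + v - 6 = (v - 1)*(v^2 + 5*v + 6) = (v - 1)*(v + 2)*(v + 3)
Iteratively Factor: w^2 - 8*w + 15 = (w - 3)*(w - 5)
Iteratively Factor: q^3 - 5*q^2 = (q - 5)*(q^2) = q*(q - 5)*(q)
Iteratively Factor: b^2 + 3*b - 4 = (b + 4)*(b - 1)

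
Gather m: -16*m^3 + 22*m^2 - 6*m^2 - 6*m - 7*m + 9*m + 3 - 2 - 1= -16*m^3 + 16*m^2 - 4*m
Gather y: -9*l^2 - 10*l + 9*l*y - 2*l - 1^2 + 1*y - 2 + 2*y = -9*l^2 - 12*l + y*(9*l + 3) - 3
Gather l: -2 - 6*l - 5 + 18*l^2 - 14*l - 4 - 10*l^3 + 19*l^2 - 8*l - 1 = -10*l^3 + 37*l^2 - 28*l - 12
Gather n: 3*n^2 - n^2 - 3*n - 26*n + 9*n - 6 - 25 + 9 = 2*n^2 - 20*n - 22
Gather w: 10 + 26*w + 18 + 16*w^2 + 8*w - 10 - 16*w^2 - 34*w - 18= 0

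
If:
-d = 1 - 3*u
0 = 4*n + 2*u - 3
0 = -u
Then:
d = -1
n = 3/4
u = 0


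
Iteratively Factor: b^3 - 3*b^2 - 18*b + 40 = (b + 4)*(b^2 - 7*b + 10) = (b - 5)*(b + 4)*(b - 2)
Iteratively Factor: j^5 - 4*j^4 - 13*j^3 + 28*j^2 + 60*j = (j - 5)*(j^4 + j^3 - 8*j^2 - 12*j) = (j - 5)*(j + 2)*(j^3 - j^2 - 6*j) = (j - 5)*(j - 3)*(j + 2)*(j^2 + 2*j) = (j - 5)*(j - 3)*(j + 2)^2*(j)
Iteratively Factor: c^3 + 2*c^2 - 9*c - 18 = (c + 3)*(c^2 - c - 6) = (c - 3)*(c + 3)*(c + 2)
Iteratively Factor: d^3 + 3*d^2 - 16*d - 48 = (d - 4)*(d^2 + 7*d + 12) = (d - 4)*(d + 4)*(d + 3)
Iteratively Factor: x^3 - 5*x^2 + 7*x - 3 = (x - 3)*(x^2 - 2*x + 1) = (x - 3)*(x - 1)*(x - 1)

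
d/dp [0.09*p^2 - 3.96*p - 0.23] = 0.18*p - 3.96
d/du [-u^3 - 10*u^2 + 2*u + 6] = -3*u^2 - 20*u + 2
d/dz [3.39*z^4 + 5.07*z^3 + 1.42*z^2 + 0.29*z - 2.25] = 13.56*z^3 + 15.21*z^2 + 2.84*z + 0.29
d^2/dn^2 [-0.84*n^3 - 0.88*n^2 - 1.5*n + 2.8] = -5.04*n - 1.76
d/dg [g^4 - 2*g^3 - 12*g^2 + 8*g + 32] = 4*g^3 - 6*g^2 - 24*g + 8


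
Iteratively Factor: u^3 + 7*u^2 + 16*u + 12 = (u + 2)*(u^2 + 5*u + 6) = (u + 2)^2*(u + 3)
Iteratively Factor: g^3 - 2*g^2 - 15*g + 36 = (g - 3)*(g^2 + g - 12) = (g - 3)^2*(g + 4)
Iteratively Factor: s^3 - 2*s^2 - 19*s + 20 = (s - 1)*(s^2 - s - 20) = (s - 5)*(s - 1)*(s + 4)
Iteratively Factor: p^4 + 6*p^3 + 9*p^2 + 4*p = (p + 4)*(p^3 + 2*p^2 + p) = (p + 1)*(p + 4)*(p^2 + p) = p*(p + 1)*(p + 4)*(p + 1)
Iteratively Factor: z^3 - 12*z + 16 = (z + 4)*(z^2 - 4*z + 4) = (z - 2)*(z + 4)*(z - 2)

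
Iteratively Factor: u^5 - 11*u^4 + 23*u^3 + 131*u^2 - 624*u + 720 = (u + 4)*(u^4 - 15*u^3 + 83*u^2 - 201*u + 180) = (u - 5)*(u + 4)*(u^3 - 10*u^2 + 33*u - 36) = (u - 5)*(u - 3)*(u + 4)*(u^2 - 7*u + 12) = (u - 5)*(u - 3)^2*(u + 4)*(u - 4)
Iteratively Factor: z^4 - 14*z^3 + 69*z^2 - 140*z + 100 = (z - 2)*(z^3 - 12*z^2 + 45*z - 50) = (z - 5)*(z - 2)*(z^2 - 7*z + 10) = (z - 5)*(z - 2)^2*(z - 5)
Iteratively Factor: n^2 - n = (n - 1)*(n)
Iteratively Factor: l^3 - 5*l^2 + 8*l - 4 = (l - 2)*(l^2 - 3*l + 2) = (l - 2)^2*(l - 1)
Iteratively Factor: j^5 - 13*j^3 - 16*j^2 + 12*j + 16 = (j - 1)*(j^4 + j^3 - 12*j^2 - 28*j - 16) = (j - 4)*(j - 1)*(j^3 + 5*j^2 + 8*j + 4) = (j - 4)*(j - 1)*(j + 2)*(j^2 + 3*j + 2) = (j - 4)*(j - 1)*(j + 1)*(j + 2)*(j + 2)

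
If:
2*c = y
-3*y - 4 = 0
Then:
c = -2/3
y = -4/3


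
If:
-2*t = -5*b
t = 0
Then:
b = 0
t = 0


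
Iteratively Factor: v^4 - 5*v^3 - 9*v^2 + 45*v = (v + 3)*(v^3 - 8*v^2 + 15*v) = (v - 5)*(v + 3)*(v^2 - 3*v) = v*(v - 5)*(v + 3)*(v - 3)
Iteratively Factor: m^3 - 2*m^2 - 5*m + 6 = (m + 2)*(m^2 - 4*m + 3) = (m - 3)*(m + 2)*(m - 1)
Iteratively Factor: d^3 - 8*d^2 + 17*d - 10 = (d - 2)*(d^2 - 6*d + 5) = (d - 5)*(d - 2)*(d - 1)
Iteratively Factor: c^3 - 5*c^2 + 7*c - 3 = (c - 1)*(c^2 - 4*c + 3) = (c - 3)*(c - 1)*(c - 1)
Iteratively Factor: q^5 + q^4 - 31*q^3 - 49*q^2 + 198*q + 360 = (q - 3)*(q^4 + 4*q^3 - 19*q^2 - 106*q - 120) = (q - 3)*(q + 3)*(q^3 + q^2 - 22*q - 40) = (q - 3)*(q + 3)*(q + 4)*(q^2 - 3*q - 10) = (q - 3)*(q + 2)*(q + 3)*(q + 4)*(q - 5)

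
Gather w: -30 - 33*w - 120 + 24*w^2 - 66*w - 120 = 24*w^2 - 99*w - 270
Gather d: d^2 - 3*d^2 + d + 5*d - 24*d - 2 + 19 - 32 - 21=-2*d^2 - 18*d - 36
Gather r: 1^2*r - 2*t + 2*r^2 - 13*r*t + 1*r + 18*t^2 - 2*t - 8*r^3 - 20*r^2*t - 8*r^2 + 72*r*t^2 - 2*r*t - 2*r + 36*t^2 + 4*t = -8*r^3 + r^2*(-20*t - 6) + r*(72*t^2 - 15*t) + 54*t^2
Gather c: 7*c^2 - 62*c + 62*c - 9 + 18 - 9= 7*c^2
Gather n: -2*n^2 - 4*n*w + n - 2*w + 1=-2*n^2 + n*(1 - 4*w) - 2*w + 1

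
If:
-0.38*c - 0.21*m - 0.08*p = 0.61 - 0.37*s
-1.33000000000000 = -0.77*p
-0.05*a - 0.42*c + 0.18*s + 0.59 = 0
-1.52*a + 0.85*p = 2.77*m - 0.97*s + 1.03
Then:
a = 8.19585184117521 - 0.832570944968772*s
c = 0.527687017258187*s + 0.429065257002952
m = 0.807042540199471*s - 4.33917436115686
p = 1.73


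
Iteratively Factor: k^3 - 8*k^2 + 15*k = (k - 5)*(k^2 - 3*k) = k*(k - 5)*(k - 3)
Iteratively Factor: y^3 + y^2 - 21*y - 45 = (y - 5)*(y^2 + 6*y + 9) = (y - 5)*(y + 3)*(y + 3)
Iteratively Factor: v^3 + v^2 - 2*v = (v - 1)*(v^2 + 2*v) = (v - 1)*(v + 2)*(v)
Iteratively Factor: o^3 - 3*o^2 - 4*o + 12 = (o - 3)*(o^2 - 4) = (o - 3)*(o + 2)*(o - 2)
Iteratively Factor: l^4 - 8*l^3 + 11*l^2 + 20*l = (l)*(l^3 - 8*l^2 + 11*l + 20) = l*(l + 1)*(l^2 - 9*l + 20) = l*(l - 5)*(l + 1)*(l - 4)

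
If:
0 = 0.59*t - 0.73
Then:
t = 1.24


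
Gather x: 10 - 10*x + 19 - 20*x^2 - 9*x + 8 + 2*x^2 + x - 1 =-18*x^2 - 18*x + 36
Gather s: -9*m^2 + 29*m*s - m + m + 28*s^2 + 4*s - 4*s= -9*m^2 + 29*m*s + 28*s^2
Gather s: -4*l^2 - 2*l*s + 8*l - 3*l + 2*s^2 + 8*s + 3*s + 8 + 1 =-4*l^2 + 5*l + 2*s^2 + s*(11 - 2*l) + 9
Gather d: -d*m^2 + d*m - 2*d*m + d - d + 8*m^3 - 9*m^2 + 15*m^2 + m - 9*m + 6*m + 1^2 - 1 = d*(-m^2 - m) + 8*m^3 + 6*m^2 - 2*m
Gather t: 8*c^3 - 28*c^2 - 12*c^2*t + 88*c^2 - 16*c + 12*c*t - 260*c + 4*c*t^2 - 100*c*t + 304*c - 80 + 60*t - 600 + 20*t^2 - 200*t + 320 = 8*c^3 + 60*c^2 + 28*c + t^2*(4*c + 20) + t*(-12*c^2 - 88*c - 140) - 360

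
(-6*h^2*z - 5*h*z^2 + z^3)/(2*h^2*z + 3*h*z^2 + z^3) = (-6*h + z)/(2*h + z)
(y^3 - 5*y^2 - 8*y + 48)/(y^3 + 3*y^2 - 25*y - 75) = (y^2 - 8*y + 16)/(y^2 - 25)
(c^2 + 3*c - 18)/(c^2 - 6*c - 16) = (-c^2 - 3*c + 18)/(-c^2 + 6*c + 16)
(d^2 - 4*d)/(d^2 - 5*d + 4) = d/(d - 1)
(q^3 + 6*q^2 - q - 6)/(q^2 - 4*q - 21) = (-q^3 - 6*q^2 + q + 6)/(-q^2 + 4*q + 21)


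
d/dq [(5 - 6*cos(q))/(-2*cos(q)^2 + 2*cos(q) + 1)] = 4*(3*cos(q)^2 - 5*cos(q) + 4)*sin(q)/(2*cos(q) - cos(2*q))^2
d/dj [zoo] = 0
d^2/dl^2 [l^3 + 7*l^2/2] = 6*l + 7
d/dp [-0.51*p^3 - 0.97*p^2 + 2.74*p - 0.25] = -1.53*p^2 - 1.94*p + 2.74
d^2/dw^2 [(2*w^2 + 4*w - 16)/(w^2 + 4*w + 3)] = 4*(-2*w^3 - 33*w^2 - 114*w - 119)/(w^6 + 12*w^5 + 57*w^4 + 136*w^3 + 171*w^2 + 108*w + 27)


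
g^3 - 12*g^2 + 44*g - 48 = (g - 6)*(g - 4)*(g - 2)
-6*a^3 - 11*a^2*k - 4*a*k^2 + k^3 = (-6*a + k)*(a + k)^2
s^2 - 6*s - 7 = (s - 7)*(s + 1)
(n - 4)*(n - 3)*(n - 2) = n^3 - 9*n^2 + 26*n - 24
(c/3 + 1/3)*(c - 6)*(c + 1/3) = c^3/3 - 14*c^2/9 - 23*c/9 - 2/3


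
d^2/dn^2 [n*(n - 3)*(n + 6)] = 6*n + 6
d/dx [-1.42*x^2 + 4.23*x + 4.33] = 4.23 - 2.84*x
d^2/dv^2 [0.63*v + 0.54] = 0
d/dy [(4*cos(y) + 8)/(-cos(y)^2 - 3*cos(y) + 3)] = 4*(sin(y)^2 - 4*cos(y) - 10)*sin(y)/(cos(y)^2 + 3*cos(y) - 3)^2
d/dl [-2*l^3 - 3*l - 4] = -6*l^2 - 3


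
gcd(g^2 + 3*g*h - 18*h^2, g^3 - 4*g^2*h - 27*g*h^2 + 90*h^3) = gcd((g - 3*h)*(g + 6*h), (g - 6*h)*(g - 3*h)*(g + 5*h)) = g - 3*h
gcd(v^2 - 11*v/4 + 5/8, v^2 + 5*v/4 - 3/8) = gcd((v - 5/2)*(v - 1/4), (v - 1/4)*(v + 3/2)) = v - 1/4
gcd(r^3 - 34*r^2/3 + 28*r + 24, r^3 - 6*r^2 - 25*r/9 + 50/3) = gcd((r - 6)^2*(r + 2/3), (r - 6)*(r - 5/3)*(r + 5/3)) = r - 6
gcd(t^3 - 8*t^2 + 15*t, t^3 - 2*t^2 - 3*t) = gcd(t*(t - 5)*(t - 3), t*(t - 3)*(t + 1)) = t^2 - 3*t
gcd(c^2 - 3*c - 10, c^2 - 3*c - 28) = 1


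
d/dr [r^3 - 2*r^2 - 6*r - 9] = 3*r^2 - 4*r - 6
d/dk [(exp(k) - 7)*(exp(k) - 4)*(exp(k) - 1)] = 3*(exp(2*k) - 8*exp(k) + 13)*exp(k)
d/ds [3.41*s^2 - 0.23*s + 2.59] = 6.82*s - 0.23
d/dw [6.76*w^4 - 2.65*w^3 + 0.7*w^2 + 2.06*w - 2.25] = 27.04*w^3 - 7.95*w^2 + 1.4*w + 2.06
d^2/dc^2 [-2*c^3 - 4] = -12*c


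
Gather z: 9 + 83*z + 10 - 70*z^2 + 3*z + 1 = -70*z^2 + 86*z + 20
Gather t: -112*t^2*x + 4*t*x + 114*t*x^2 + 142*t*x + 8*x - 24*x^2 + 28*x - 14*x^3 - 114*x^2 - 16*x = -112*t^2*x + t*(114*x^2 + 146*x) - 14*x^3 - 138*x^2 + 20*x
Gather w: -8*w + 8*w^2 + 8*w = 8*w^2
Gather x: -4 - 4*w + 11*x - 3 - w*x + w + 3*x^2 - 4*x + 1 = -3*w + 3*x^2 + x*(7 - w) - 6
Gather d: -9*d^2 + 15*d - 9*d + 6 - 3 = -9*d^2 + 6*d + 3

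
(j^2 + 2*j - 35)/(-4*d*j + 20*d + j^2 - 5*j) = (-j - 7)/(4*d - j)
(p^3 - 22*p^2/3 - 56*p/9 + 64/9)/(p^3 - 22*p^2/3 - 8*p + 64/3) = (9*p^2 + 6*p - 8)/(3*(3*p^2 + 2*p - 8))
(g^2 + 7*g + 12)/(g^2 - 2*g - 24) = (g + 3)/(g - 6)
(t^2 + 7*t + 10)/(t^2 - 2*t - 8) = (t + 5)/(t - 4)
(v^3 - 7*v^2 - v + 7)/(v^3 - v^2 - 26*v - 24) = (v^2 - 8*v + 7)/(v^2 - 2*v - 24)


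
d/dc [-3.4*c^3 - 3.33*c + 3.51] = -10.2*c^2 - 3.33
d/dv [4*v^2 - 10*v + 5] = 8*v - 10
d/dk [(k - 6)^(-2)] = -2/(k - 6)^3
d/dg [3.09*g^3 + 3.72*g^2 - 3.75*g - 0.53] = 9.27*g^2 + 7.44*g - 3.75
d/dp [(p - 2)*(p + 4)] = 2*p + 2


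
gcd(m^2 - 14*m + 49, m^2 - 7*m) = m - 7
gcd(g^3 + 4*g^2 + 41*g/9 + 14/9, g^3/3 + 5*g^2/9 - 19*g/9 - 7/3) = g + 1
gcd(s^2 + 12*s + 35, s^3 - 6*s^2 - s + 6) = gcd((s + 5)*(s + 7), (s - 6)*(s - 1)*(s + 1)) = 1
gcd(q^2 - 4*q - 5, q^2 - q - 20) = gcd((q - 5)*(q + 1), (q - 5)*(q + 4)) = q - 5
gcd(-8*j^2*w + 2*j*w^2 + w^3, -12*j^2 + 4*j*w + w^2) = -2*j + w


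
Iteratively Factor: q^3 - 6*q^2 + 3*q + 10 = (q - 5)*(q^2 - q - 2) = (q - 5)*(q - 2)*(q + 1)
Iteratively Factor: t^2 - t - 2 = (t - 2)*(t + 1)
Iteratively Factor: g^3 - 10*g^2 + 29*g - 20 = (g - 5)*(g^2 - 5*g + 4) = (g - 5)*(g - 4)*(g - 1)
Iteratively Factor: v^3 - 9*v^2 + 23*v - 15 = (v - 1)*(v^2 - 8*v + 15) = (v - 3)*(v - 1)*(v - 5)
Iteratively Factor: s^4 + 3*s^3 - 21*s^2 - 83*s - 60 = (s - 5)*(s^3 + 8*s^2 + 19*s + 12) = (s - 5)*(s + 4)*(s^2 + 4*s + 3) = (s - 5)*(s + 1)*(s + 4)*(s + 3)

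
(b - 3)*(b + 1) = b^2 - 2*b - 3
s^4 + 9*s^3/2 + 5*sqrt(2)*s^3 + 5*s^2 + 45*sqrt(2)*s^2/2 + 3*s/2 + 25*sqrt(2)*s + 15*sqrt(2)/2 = (s + 1/2)*(s + 1)*(s + 3)*(s + 5*sqrt(2))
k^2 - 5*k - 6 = (k - 6)*(k + 1)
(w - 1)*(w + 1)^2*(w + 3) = w^4 + 4*w^3 + 2*w^2 - 4*w - 3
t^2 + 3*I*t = t*(t + 3*I)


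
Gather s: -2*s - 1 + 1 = -2*s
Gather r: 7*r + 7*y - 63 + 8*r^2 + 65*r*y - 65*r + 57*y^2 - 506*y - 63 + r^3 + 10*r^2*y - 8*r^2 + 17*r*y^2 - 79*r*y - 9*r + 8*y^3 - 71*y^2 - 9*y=r^3 + 10*r^2*y + r*(17*y^2 - 14*y - 67) + 8*y^3 - 14*y^2 - 508*y - 126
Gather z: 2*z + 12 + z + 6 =3*z + 18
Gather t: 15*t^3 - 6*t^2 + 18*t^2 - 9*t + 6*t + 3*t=15*t^3 + 12*t^2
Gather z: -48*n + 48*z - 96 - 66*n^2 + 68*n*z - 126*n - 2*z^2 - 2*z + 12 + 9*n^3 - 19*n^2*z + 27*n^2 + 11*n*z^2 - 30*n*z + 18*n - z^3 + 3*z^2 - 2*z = 9*n^3 - 39*n^2 - 156*n - z^3 + z^2*(11*n + 1) + z*(-19*n^2 + 38*n + 44) - 84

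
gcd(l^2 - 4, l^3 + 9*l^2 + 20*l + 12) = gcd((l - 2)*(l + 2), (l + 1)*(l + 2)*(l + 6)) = l + 2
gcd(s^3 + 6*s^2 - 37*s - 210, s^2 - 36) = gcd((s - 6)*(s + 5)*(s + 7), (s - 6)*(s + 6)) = s - 6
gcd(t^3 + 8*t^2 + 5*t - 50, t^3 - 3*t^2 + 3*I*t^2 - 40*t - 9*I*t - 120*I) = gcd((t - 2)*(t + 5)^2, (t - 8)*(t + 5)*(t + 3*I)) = t + 5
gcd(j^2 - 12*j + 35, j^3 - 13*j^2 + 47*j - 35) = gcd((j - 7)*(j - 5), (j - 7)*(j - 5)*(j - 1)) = j^2 - 12*j + 35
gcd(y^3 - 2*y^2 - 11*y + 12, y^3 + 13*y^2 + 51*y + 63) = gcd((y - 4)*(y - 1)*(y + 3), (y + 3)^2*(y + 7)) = y + 3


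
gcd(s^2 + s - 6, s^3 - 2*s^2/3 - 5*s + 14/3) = s - 2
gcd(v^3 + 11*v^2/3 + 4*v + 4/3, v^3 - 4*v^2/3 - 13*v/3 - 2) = v^2 + 5*v/3 + 2/3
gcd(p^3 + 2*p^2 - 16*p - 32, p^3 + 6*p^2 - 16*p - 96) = p^2 - 16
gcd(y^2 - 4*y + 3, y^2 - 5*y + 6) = y - 3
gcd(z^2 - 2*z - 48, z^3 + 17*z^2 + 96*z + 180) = z + 6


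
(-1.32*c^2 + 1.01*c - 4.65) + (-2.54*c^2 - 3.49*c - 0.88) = -3.86*c^2 - 2.48*c - 5.53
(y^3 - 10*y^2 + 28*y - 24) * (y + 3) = y^4 - 7*y^3 - 2*y^2 + 60*y - 72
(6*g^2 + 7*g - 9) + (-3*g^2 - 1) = 3*g^2 + 7*g - 10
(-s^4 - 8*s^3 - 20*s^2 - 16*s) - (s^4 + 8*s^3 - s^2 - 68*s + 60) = -2*s^4 - 16*s^3 - 19*s^2 + 52*s - 60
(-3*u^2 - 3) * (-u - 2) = 3*u^3 + 6*u^2 + 3*u + 6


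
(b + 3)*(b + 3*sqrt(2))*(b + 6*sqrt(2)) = b^3 + 3*b^2 + 9*sqrt(2)*b^2 + 36*b + 27*sqrt(2)*b + 108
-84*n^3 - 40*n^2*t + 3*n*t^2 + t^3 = (-6*n + t)*(2*n + t)*(7*n + t)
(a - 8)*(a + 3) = a^2 - 5*a - 24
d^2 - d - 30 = (d - 6)*(d + 5)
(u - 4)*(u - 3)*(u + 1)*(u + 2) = u^4 - 4*u^3 - 7*u^2 + 22*u + 24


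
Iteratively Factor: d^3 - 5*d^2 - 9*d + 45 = (d + 3)*(d^2 - 8*d + 15) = (d - 3)*(d + 3)*(d - 5)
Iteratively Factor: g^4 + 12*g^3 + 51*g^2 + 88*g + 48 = (g + 3)*(g^3 + 9*g^2 + 24*g + 16) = (g + 1)*(g + 3)*(g^2 + 8*g + 16) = (g + 1)*(g + 3)*(g + 4)*(g + 4)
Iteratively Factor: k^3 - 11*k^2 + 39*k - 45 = (k - 3)*(k^2 - 8*k + 15) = (k - 3)^2*(k - 5)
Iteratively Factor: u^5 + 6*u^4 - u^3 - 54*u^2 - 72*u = (u)*(u^4 + 6*u^3 - u^2 - 54*u - 72) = u*(u + 2)*(u^3 + 4*u^2 - 9*u - 36) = u*(u + 2)*(u + 4)*(u^2 - 9) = u*(u - 3)*(u + 2)*(u + 4)*(u + 3)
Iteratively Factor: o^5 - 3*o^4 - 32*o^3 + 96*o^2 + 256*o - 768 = (o + 4)*(o^4 - 7*o^3 - 4*o^2 + 112*o - 192) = (o - 4)*(o + 4)*(o^3 - 3*o^2 - 16*o + 48) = (o - 4)^2*(o + 4)*(o^2 + o - 12) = (o - 4)^2*(o - 3)*(o + 4)*(o + 4)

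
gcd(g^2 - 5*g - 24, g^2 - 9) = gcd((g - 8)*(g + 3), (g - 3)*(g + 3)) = g + 3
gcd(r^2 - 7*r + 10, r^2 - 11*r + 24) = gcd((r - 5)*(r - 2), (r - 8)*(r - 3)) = 1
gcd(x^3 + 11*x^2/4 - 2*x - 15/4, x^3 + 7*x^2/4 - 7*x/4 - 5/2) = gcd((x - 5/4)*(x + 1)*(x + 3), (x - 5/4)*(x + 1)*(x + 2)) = x^2 - x/4 - 5/4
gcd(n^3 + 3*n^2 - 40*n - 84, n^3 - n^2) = 1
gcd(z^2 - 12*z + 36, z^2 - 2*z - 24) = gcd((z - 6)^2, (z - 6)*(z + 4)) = z - 6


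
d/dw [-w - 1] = -1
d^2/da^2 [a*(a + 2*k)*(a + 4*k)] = 6*a + 12*k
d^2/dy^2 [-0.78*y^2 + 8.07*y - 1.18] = -1.56000000000000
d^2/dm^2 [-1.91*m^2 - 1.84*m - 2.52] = -3.82000000000000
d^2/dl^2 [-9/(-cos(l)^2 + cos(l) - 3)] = 9*(4*(1 - cos(l)^2)^2 - 9*cos(l)^2 + 27*cos(l)/4 - 3*cos(3*l)/4)/(-cos(l)^2 + cos(l) - 3)^3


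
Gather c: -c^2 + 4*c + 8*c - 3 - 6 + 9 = -c^2 + 12*c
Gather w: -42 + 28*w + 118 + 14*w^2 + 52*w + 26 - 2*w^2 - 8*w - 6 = 12*w^2 + 72*w + 96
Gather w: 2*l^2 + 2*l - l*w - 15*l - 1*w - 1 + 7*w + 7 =2*l^2 - 13*l + w*(6 - l) + 6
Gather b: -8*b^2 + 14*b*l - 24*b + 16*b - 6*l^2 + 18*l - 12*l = -8*b^2 + b*(14*l - 8) - 6*l^2 + 6*l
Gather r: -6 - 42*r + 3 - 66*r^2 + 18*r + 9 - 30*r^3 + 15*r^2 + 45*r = -30*r^3 - 51*r^2 + 21*r + 6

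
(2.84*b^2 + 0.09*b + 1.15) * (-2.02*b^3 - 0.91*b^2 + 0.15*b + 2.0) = -5.7368*b^5 - 2.7662*b^4 - 1.9789*b^3 + 4.647*b^2 + 0.3525*b + 2.3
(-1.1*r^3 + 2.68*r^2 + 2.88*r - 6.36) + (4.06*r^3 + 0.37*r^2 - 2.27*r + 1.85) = 2.96*r^3 + 3.05*r^2 + 0.61*r - 4.51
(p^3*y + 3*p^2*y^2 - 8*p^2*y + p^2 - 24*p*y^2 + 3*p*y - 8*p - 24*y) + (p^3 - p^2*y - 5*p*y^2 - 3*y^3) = p^3*y + p^3 + 3*p^2*y^2 - 9*p^2*y + p^2 - 29*p*y^2 + 3*p*y - 8*p - 3*y^3 - 24*y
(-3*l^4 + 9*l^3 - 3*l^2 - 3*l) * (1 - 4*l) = 12*l^5 - 39*l^4 + 21*l^3 + 9*l^2 - 3*l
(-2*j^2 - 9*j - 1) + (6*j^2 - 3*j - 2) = 4*j^2 - 12*j - 3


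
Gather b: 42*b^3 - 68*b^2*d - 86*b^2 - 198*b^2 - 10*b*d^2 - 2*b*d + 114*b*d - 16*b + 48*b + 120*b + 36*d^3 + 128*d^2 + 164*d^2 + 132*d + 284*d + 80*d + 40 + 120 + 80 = 42*b^3 + b^2*(-68*d - 284) + b*(-10*d^2 + 112*d + 152) + 36*d^3 + 292*d^2 + 496*d + 240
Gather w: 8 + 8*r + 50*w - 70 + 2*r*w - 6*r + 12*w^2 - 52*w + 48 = 2*r + 12*w^2 + w*(2*r - 2) - 14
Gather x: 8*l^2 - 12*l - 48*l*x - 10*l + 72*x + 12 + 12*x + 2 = 8*l^2 - 22*l + x*(84 - 48*l) + 14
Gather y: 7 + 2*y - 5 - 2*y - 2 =0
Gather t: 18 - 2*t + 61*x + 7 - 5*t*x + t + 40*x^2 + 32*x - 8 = t*(-5*x - 1) + 40*x^2 + 93*x + 17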